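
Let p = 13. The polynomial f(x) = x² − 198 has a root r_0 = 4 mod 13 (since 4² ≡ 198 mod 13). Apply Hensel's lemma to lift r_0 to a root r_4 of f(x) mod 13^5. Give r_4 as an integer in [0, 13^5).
r_4 = 102483 (mod 371293)

Hensel's recurrence: r_{i+1} = r_i − f(r_i)·(f′(r_i))^{-1} mod 13^{i+2}, with f′(x) = 2x. Iterate:
  r_0 = 4 (mod 13)
  r_1 = 69 (mod 169)
  r_2 = 1421 (mod 2197)
  r_3 = 16800 (mod 28561)
  r_4 = 102483 (mod 371293)
Final: r_4 = 102483, and one checks f(r_4) ≡ 0 mod 13^5.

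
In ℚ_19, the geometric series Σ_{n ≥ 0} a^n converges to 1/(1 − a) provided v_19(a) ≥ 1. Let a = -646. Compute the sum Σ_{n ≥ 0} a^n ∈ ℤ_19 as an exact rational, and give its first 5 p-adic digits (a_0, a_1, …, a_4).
Σ a^n = 1/(1 − a) = 1/647;  first 5 digits = (1, 4, 14, 10, 14)

v_19(a) = 1 ≥ 1, so the series converges in ℤ_19 to 1/(1 − a) = 1/(1 − (-646)) = 1/647. Expand this rational in ℤ_19: compute digits iteratively via d_i = x_i mod 19, x_{i+1} = (x_i − d_i)/19. The first 5 digits are (1, 4, 14, 10, 14).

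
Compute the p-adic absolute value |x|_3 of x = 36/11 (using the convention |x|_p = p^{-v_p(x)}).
|36/11|_3 = 1/9

Step 1 — compute v_3(x) by factoring powers of 3 out of the numerator and denominator: v_3(36/11) = 2. Step 2 — apply |x|_p = p^{-v_p(x)} = 3^{-2} = 1/9.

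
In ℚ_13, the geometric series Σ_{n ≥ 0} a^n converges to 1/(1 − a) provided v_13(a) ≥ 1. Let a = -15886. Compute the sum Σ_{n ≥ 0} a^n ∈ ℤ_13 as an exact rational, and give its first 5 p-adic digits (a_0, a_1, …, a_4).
Σ a^n = 1/(1 − a) = 1/15887;  first 5 digits = (1, 0, 10, 5, 8)

v_13(a) = 2 ≥ 1, so the series converges in ℤ_13 to 1/(1 − a) = 1/(1 − (-15886)) = 1/15887. Expand this rational in ℤ_13: compute digits iteratively via d_i = x_i mod 13, x_{i+1} = (x_i − d_i)/13. The first 5 digits are (1, 0, 10, 5, 8).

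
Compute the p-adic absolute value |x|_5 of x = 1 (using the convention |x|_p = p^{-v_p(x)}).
|1|_5 = 1

Step 1 — compute v_5(x) by factoring powers of 5 out of the numerator and denominator: v_5(1) = 0. Step 2 — apply |x|_p = p^{-v_p(x)} = 5^{0} = 1.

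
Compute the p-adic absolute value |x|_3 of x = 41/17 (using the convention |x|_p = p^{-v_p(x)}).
|41/17|_3 = 1

Step 1 — compute v_3(x) by factoring powers of 3 out of the numerator and denominator: v_3(41/17) = 0. Step 2 — apply |x|_p = p^{-v_p(x)} = 3^{0} = 1.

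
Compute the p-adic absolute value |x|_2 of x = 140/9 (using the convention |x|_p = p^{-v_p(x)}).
|140/9|_2 = 1/4

Step 1 — compute v_2(x) by factoring powers of 2 out of the numerator and denominator: v_2(140/9) = 2. Step 2 — apply |x|_p = p^{-v_p(x)} = 2^{-2} = 1/4.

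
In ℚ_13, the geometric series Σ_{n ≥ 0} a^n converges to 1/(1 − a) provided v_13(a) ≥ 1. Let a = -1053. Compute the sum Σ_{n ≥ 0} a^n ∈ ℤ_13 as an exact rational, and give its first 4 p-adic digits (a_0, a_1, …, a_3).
Σ a^n = 1/(1 − a) = 1/1054;  first 4 digits = (1, 10, 2, 9)

v_13(a) = 1 ≥ 1, so the series converges in ℤ_13 to 1/(1 − a) = 1/(1 − (-1053)) = 1/1054. Expand this rational in ℤ_13: compute digits iteratively via d_i = x_i mod 13, x_{i+1} = (x_i − d_i)/13. The first 4 digits are (1, 10, 2, 9).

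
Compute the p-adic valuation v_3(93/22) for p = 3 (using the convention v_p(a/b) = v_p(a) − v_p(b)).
v_3(93/22) = 1

Factor powers of 3 from the numerator and denominator of the reduced fraction: 93 = 3^1 · 31 and 22 = 3^0 · 22. Apply v_p(a/b) = v_p(a) − v_p(b): v_3(93/22) = 1 − 0 = 1.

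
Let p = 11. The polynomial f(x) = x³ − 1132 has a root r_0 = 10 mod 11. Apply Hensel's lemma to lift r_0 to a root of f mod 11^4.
r_3 = 13606 (mod 14641)

Hensel: r_{i+1} = r_i − f(r_i)/f′(r_i) mod 11^{i+2}, where f′(x) = 3x². Iterate:
  r_0 = 10 (mod 11)
  r_1 = 54 (mod 121)
  r_2 = 296 (mod 1331)
  r_3 = 13606 (mod 14641)
Final: r = 13606 with f(r) ≡ 0 mod 11^4.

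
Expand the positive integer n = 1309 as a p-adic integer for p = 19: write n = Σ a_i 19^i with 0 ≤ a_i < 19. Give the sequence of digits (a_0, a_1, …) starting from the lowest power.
(a_0, a_1, …) = (17, 11, 3)

Repeated division by 19 gives the digits low-to-high: 1309 = 17 + 11·19^1 + 3·19^2. Digit sequence: (17, 11, 3).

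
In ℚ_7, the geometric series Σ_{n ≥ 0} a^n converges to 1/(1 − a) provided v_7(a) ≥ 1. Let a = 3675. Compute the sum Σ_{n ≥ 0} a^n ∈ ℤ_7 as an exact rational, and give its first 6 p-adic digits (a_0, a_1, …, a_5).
Σ a^n = 1/(1 − a) = -1/3674;  first 6 digits = (1, 0, 5, 3, 5, 5)

v_7(a) = 2 ≥ 1, so the series converges in ℤ_7 to 1/(1 − a) = 1/(1 − 3675) = -1/3674. Expand this rational in ℤ_7: compute digits iteratively via d_i = x_i mod 7, x_{i+1} = (x_i − d_i)/7. The first 6 digits are (1, 0, 5, 3, 5, 5).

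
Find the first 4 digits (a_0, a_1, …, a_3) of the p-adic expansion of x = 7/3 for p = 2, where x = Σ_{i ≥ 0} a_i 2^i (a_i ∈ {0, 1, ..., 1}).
(a_0, …, a_3) = (1, 0, 1, 1)

v_2(7/3) = 0 (numerator and denominator both coprime to 2), so x ∈ ℤ_2^×. Compute digits iteratively via a_i = x_i mod 2, x_{i+1} = (x_i − a_i)/2, with x_0 = x:
  x_0 = 7/3;  a_0 = 1;  x_1 = (x_0 − 1)/2 = 2/3
  x_1 = 2/3;  a_1 = 0;  x_2 = (x_1 − 0)/2 = 1/3
  x_2 = 1/3;  a_2 = 1;  x_3 = (x_2 − 1)/2 = -1/3
  x_3 = -1/3;  a_3 = 1;  x_4 = (x_3 − 1)/2 = -2/3
Digits: (1, 0, 1, 1).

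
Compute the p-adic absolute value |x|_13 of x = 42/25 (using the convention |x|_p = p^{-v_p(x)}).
|42/25|_13 = 1

Step 1 — compute v_13(x) by factoring powers of 13 out of the numerator and denominator: v_13(42/25) = 0. Step 2 — apply |x|_p = p^{-v_p(x)} = 13^{0} = 1.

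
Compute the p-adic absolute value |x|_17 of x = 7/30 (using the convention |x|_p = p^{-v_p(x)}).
|7/30|_17 = 1

Step 1 — compute v_17(x) by factoring powers of 17 out of the numerator and denominator: v_17(7/30) = 0. Step 2 — apply |x|_p = p^{-v_p(x)} = 17^{0} = 1.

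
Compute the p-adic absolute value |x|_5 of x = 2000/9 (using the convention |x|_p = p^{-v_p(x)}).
|2000/9|_5 = 1/125

Step 1 — compute v_5(x) by factoring powers of 5 out of the numerator and denominator: v_5(2000/9) = 3. Step 2 — apply |x|_p = p^{-v_p(x)} = 5^{-3} = 1/125.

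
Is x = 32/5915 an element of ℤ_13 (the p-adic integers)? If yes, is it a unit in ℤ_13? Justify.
x ∉ ℤ_13 (v_13(x) = -2 < 0)

ℤ_13 = {x ∈ ℚ_13 : v_13(x) ≥ 0} and ℤ_13^× = {x ∈ ℤ_13 : v_13(x) = 0}. Here v_13(32/5915) = v_13(num) − v_13(den) = -2; compare against these criteria.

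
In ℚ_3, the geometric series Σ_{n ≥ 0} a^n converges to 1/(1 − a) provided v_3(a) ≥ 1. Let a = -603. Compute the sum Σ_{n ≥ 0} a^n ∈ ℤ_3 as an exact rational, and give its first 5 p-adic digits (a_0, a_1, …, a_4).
Σ a^n = 1/(1 − a) = 1/604;  first 5 digits = (1, 0, 2, 1, 2)

v_3(a) = 2 ≥ 1, so the series converges in ℤ_3 to 1/(1 − a) = 1/(1 − (-603)) = 1/604. Expand this rational in ℤ_3: compute digits iteratively via d_i = x_i mod 3, x_{i+1} = (x_i − d_i)/3. The first 5 digits are (1, 0, 2, 1, 2).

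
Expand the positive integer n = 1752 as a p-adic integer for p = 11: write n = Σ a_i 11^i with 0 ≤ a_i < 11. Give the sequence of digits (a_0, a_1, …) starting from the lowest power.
(a_0, a_1, …) = (3, 5, 3, 1)

Repeated division by 11 gives the digits low-to-high: 1752 = 3 + 5·11^1 + 3·11^2 + 1·11^3. Digit sequence: (3, 5, 3, 1).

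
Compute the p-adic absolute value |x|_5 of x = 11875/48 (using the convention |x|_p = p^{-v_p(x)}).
|11875/48|_5 = 1/625

Step 1 — compute v_5(x) by factoring powers of 5 out of the numerator and denominator: v_5(11875/48) = 4. Step 2 — apply |x|_p = p^{-v_p(x)} = 5^{-4} = 1/625.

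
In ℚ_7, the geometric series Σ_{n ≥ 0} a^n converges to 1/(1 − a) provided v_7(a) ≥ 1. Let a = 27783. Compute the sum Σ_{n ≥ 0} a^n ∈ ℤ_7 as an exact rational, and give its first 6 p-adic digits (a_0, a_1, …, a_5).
Σ a^n = 1/(1 − a) = -1/27782;  first 6 digits = (1, 0, 0, 4, 4, 1)

v_7(a) = 3 ≥ 1, so the series converges in ℤ_7 to 1/(1 − a) = 1/(1 − 27783) = -1/27782. Expand this rational in ℤ_7: compute digits iteratively via d_i = x_i mod 7, x_{i+1} = (x_i − d_i)/7. The first 6 digits are (1, 0, 0, 4, 4, 1).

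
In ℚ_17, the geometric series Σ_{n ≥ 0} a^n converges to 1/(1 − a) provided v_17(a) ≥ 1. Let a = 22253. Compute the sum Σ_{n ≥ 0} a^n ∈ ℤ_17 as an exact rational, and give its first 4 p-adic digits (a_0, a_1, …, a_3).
Σ a^n = 1/(1 − a) = -1/22252;  first 4 digits = (1, 0, 9, 4)

v_17(a) = 2 ≥ 1, so the series converges in ℤ_17 to 1/(1 − a) = 1/(1 − 22253) = -1/22252. Expand this rational in ℤ_17: compute digits iteratively via d_i = x_i mod 17, x_{i+1} = (x_i − d_i)/17. The first 4 digits are (1, 0, 9, 4).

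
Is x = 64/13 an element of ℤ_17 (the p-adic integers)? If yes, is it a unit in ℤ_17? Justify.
x ∈ ℤ_17^× (unit); v_17(x) = 0

ℤ_17 = {x ∈ ℚ_17 : v_17(x) ≥ 0} and ℤ_17^× = {x ∈ ℤ_17 : v_17(x) = 0}. Here v_17(64/13) = v_17(num) − v_17(den) = 0; compare against these criteria.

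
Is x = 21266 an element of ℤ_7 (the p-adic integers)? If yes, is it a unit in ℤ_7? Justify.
x ∈ ℤ_7 but not a unit; v_7(x) = 3 > 0

ℤ_7 = {x ∈ ℚ_7 : v_7(x) ≥ 0} and ℤ_7^× = {x ∈ ℤ_7 : v_7(x) = 0}. Here v_7(21266) = v_7(num) − v_7(den) = 3; compare against these criteria.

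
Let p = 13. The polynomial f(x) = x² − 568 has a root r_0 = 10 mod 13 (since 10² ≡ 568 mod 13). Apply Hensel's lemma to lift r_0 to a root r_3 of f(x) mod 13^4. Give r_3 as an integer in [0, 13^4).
r_3 = 5002 (mod 28561)

Hensel's recurrence: r_{i+1} = r_i − f(r_i)·(f′(r_i))^{-1} mod 13^{i+2}, with f′(x) = 2x. Iterate:
  r_0 = 10 (mod 13)
  r_1 = 101 (mod 169)
  r_2 = 608 (mod 2197)
  r_3 = 5002 (mod 28561)
Final: r_3 = 5002, and one checks f(r_3) ≡ 0 mod 13^4.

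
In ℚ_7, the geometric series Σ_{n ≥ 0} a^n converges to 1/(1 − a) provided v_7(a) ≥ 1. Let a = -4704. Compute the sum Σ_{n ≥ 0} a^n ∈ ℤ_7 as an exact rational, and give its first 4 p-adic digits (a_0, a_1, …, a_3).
Σ a^n = 1/(1 − a) = 1/4705;  first 4 digits = (1, 0, 2, 0)

v_7(a) = 2 ≥ 1, so the series converges in ℤ_7 to 1/(1 − a) = 1/(1 − (-4704)) = 1/4705. Expand this rational in ℤ_7: compute digits iteratively via d_i = x_i mod 7, x_{i+1} = (x_i − d_i)/7. The first 4 digits are (1, 0, 2, 0).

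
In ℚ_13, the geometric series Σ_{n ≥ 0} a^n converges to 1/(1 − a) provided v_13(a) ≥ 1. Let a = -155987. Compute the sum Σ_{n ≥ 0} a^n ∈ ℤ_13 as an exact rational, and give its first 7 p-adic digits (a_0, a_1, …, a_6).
Σ a^n = 1/(1 − a) = 1/155988;  first 7 digits = (1, 0, 0, 7, 7, 12, 9)

v_13(a) = 3 ≥ 1, so the series converges in ℤ_13 to 1/(1 − a) = 1/(1 − (-155987)) = 1/155988. Expand this rational in ℤ_13: compute digits iteratively via d_i = x_i mod 13, x_{i+1} = (x_i − d_i)/13. The first 7 digits are (1, 0, 0, 7, 7, 12, 9).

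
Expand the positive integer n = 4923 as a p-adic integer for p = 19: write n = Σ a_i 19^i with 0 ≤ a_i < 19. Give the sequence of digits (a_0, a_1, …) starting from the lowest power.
(a_0, a_1, …) = (2, 12, 13)

Repeated division by 19 gives the digits low-to-high: 4923 = 2 + 12·19^1 + 13·19^2. Digit sequence: (2, 12, 13).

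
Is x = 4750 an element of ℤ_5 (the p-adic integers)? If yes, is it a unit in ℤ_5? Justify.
x ∈ ℤ_5 but not a unit; v_5(x) = 3 > 0

ℤ_5 = {x ∈ ℚ_5 : v_5(x) ≥ 0} and ℤ_5^× = {x ∈ ℤ_5 : v_5(x) = 0}. Here v_5(4750) = v_5(num) − v_5(den) = 3; compare against these criteria.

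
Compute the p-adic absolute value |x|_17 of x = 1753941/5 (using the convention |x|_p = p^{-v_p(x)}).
|1753941/5|_17 = 1/83521

Step 1 — compute v_17(x) by factoring powers of 17 out of the numerator and denominator: v_17(1753941/5) = 4. Step 2 — apply |x|_p = p^{-v_p(x)} = 17^{-4} = 1/83521.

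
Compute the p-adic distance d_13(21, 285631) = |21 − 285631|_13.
d_13(21, 285631) = 1/28561

Step 1 — x − y = 21 − 285631 = -285610. Step 2 — v_13(-285610) = 4 (factor: -285610 = −(13^4 · 10); the sign does not affect v_p). Step 3 — |x − y|_13 = 13^{-4} = 1/28561.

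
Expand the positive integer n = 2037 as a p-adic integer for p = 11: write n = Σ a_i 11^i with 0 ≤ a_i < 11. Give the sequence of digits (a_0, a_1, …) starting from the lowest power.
(a_0, a_1, …) = (2, 9, 5, 1)

Repeated division by 11 gives the digits low-to-high: 2037 = 2 + 9·11^1 + 5·11^2 + 1·11^3. Digit sequence: (2, 9, 5, 1).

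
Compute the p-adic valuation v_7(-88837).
v_7(-88837) = 4

v_7(n) is the largest exponent k such that 7^k divides n. Factor out: -88837 = -7^4 · 37. (Sign doesn't affect v_p.) So v_7(-88837) = 4.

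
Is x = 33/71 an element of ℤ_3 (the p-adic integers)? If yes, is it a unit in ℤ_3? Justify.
x ∈ ℤ_3 but not a unit; v_3(x) = 1 > 0

ℤ_3 = {x ∈ ℚ_3 : v_3(x) ≥ 0} and ℤ_3^× = {x ∈ ℤ_3 : v_3(x) = 0}. Here v_3(33/71) = v_3(num) − v_3(den) = 1; compare against these criteria.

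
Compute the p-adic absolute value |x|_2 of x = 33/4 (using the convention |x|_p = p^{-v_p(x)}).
|33/4|_2 = 4

Step 1 — compute v_2(x) by factoring powers of 2 out of the numerator and denominator: v_2(33/4) = -2. Step 2 — apply |x|_p = p^{-v_p(x)} = 2^{2} = 4.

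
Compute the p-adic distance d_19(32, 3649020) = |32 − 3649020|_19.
d_19(32, 3649020) = 1/130321

Step 1 — x − y = 32 − 3649020 = -3648988. Step 2 — v_19(-3648988) = 4 (factor: -3648988 = −(19^4 · 28); the sign does not affect v_p). Step 3 — |x − y|_19 = 19^{-4} = 1/130321.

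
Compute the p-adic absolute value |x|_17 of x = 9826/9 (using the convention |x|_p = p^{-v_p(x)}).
|9826/9|_17 = 1/4913

Step 1 — compute v_17(x) by factoring powers of 17 out of the numerator and denominator: v_17(9826/9) = 3. Step 2 — apply |x|_p = p^{-v_p(x)} = 17^{-3} = 1/4913.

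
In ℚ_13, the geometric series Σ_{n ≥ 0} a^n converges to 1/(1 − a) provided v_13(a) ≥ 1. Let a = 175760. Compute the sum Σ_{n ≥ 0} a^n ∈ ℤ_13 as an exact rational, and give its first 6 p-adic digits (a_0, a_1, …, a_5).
Σ a^n = 1/(1 − a) = -1/175759;  first 6 digits = (1, 0, 0, 2, 6, 0)

v_13(a) = 3 ≥ 1, so the series converges in ℤ_13 to 1/(1 − a) = 1/(1 − 175760) = -1/175759. Expand this rational in ℤ_13: compute digits iteratively via d_i = x_i mod 13, x_{i+1} = (x_i − d_i)/13. The first 6 digits are (1, 0, 0, 2, 6, 0).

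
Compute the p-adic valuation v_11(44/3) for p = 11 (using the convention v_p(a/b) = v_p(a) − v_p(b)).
v_11(44/3) = 1

Factor powers of 11 from the numerator and denominator of the reduced fraction: 44 = 11^1 · 4 and 3 = 11^0 · 3. Apply v_p(a/b) = v_p(a) − v_p(b): v_11(44/3) = 1 − 0 = 1.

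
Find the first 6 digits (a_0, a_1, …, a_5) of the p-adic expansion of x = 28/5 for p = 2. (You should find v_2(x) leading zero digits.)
(a_0, …, a_5) = (0, 0, 1, 1, 0, 1)

v_2(28/5) = 2, so a_0 = ... = a_1 = 0. Factor out: x = 2^2 · u with u = 7/5 a unit in ℤ_2. Expand u iteratively via a_{v+i} = u_i mod 2, u_{i+1} = (u_i − a_{v+i})/2:
  u_0 = 7/5;  a_2 = 1;  u_1 = (u_0 − 1)/2 = 1/5
  u_1 = 1/5;  a_3 = 1;  u_2 = (u_1 − 1)/2 = -2/5
  u_2 = -2/5;  a_4 = 0;  u_3 = (u_2 − 0)/2 = -1/5
  u_3 = -1/5;  a_5 = 1;  u_4 = (u_3 − 1)/2 = -3/5
Digits: (0, 0, 1, 1, 0, 1).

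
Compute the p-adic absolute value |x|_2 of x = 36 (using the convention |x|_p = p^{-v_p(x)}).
|36|_2 = 1/4

Step 1 — compute v_2(x) by factoring powers of 2 out of the numerator and denominator: v_2(36) = 2. Step 2 — apply |x|_p = p^{-v_p(x)} = 2^{-2} = 1/4.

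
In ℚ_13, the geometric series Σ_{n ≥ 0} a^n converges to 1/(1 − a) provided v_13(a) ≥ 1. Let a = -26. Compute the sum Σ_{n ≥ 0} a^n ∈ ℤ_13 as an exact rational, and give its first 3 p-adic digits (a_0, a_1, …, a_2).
Σ a^n = 1/(1 − a) = 1/27;  first 3 digits = (1, 11, 3)

v_13(a) = 1 ≥ 1, so the series converges in ℤ_13 to 1/(1 − a) = 1/(1 − (-26)) = 1/27. Expand this rational in ℤ_13: compute digits iteratively via d_i = x_i mod 13, x_{i+1} = (x_i − d_i)/13. The first 3 digits are (1, 11, 3).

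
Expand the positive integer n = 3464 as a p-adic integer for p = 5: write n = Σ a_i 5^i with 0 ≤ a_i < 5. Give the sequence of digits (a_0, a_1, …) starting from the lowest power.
(a_0, a_1, …) = (4, 2, 3, 2, 0, 1)

Repeated division by 5 gives the digits low-to-high: 3464 = 4 + 2·5^1 + 3·5^2 + 2·5^3 + 1·5^5. Digit sequence: (4, 2, 3, 2, 0, 1).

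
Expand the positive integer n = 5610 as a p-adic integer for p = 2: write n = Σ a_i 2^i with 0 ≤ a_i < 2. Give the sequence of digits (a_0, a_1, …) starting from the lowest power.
(a_0, a_1, …) = (0, 1, 0, 1, 0, 1, 1, 1, 1, 0, 1, 0, 1)

Repeated division by 2 gives the digits low-to-high: 5610 = 1·2^1 + 1·2^3 + 1·2^5 + 1·2^6 + 1·2^7 + 1·2^8 + 1·2^10 + 1·2^12. Digit sequence: (0, 1, 0, 1, 0, 1, 1, 1, 1, 0, 1, 0, 1).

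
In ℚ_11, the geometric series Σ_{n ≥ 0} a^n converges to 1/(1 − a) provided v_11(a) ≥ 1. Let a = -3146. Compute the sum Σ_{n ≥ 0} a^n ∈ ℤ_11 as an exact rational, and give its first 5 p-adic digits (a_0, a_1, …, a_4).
Σ a^n = 1/(1 − a) = 1/3147;  first 5 digits = (1, 0, 7, 8, 4)

v_11(a) = 2 ≥ 1, so the series converges in ℤ_11 to 1/(1 − a) = 1/(1 − (-3146)) = 1/3147. Expand this rational in ℤ_11: compute digits iteratively via d_i = x_i mod 11, x_{i+1} = (x_i − d_i)/11. The first 5 digits are (1, 0, 7, 8, 4).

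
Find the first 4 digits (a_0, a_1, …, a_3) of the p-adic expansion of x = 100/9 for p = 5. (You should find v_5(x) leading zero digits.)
(a_0, …, a_3) = (0, 0, 1, 1)

v_5(100/9) = 2, so a_0 = ... = a_1 = 0. Factor out: x = 5^2 · u with u = 4/9 a unit in ℤ_5. Expand u iteratively via a_{v+i} = u_i mod 5, u_{i+1} = (u_i − a_{v+i})/5:
  u_0 = 4/9;  a_2 = 1;  u_1 = (u_0 − 1)/5 = -1/9
  u_1 = -1/9;  a_3 = 1;  u_2 = (u_1 − 1)/5 = -2/9
Digits: (0, 0, 1, 1).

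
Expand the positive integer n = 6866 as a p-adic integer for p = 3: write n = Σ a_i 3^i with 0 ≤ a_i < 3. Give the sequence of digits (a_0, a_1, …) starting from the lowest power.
(a_0, a_1, …) = (2, 2, 0, 2, 0, 1, 0, 0, 1)

Repeated division by 3 gives the digits low-to-high: 6866 = 2 + 2·3^1 + 2·3^3 + 1·3^5 + 1·3^8. Digit sequence: (2, 2, 0, 2, 0, 1, 0, 0, 1).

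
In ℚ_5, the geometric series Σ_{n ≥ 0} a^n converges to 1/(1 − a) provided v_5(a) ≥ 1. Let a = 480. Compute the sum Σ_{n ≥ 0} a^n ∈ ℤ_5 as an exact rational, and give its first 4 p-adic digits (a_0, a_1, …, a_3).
Σ a^n = 1/(1 − a) = -1/479;  first 4 digits = (1, 1, 0, 3)

v_5(a) = 1 ≥ 1, so the series converges in ℤ_5 to 1/(1 − a) = 1/(1 − 480) = -1/479. Expand this rational in ℤ_5: compute digits iteratively via d_i = x_i mod 5, x_{i+1} = (x_i − d_i)/5. The first 4 digits are (1, 1, 0, 3).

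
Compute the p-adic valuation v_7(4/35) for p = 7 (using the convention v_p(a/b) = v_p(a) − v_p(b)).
v_7(4/35) = -1

Factor powers of 7 from the numerator and denominator of the reduced fraction: 4 = 7^0 · 4 and 35 = 7^1 · 5. Apply v_p(a/b) = v_p(a) − v_p(b): v_7(4/35) = 0 − 1 = -1.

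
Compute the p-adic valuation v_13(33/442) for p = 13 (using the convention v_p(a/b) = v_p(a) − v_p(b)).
v_13(33/442) = -1

Factor powers of 13 from the numerator and denominator of the reduced fraction: 33 = 13^0 · 33 and 442 = 13^1 · 34. Apply v_p(a/b) = v_p(a) − v_p(b): v_13(33/442) = 0 − 1 = -1.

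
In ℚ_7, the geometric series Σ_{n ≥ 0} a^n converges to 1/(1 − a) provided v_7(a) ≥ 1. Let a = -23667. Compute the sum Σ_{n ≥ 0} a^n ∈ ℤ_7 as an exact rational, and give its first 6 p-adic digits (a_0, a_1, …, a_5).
Σ a^n = 1/(1 − a) = 1/23668;  first 6 digits = (1, 0, 0, 1, 4, 5)

v_7(a) = 3 ≥ 1, so the series converges in ℤ_7 to 1/(1 − a) = 1/(1 − (-23667)) = 1/23668. Expand this rational in ℤ_7: compute digits iteratively via d_i = x_i mod 7, x_{i+1} = (x_i − d_i)/7. The first 6 digits are (1, 0, 0, 1, 4, 5).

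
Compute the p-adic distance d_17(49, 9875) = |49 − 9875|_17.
d_17(49, 9875) = 1/4913

Step 1 — x − y = 49 − 9875 = -9826. Step 2 — v_17(-9826) = 3 (factor: -9826 = −(17^3 · 2); the sign does not affect v_p). Step 3 — |x − y|_17 = 17^{-3} = 1/4913.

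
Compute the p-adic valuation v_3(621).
v_3(621) = 3

v_3(n) is the largest exponent k such that 3^k divides n. Factor out: 621 = 3^3 · 23. (Sign doesn't affect v_p.) So v_3(621) = 3.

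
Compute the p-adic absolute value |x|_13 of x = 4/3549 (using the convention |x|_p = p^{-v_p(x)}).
|4/3549|_13 = 169

Step 1 — compute v_13(x) by factoring powers of 13 out of the numerator and denominator: v_13(4/3549) = -2. Step 2 — apply |x|_p = p^{-v_p(x)} = 13^{2} = 169.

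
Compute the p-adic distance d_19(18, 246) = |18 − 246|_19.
d_19(18, 246) = 1/19

Step 1 — x − y = 18 − 246 = -228. Step 2 — v_19(-228) = 1 (factor: -228 = −(19^1 · 12); the sign does not affect v_p). Step 3 — |x − y|_19 = 19^{-1} = 1/19.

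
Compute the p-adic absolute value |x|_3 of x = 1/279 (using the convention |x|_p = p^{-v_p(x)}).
|1/279|_3 = 9

Step 1 — compute v_3(x) by factoring powers of 3 out of the numerator and denominator: v_3(1/279) = -2. Step 2 — apply |x|_p = p^{-v_p(x)} = 3^{2} = 9.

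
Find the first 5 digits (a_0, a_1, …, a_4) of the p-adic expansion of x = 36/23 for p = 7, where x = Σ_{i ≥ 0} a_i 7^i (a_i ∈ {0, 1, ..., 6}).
(a_0, …, a_4) = (4, 3, 5, 5, 1)

v_7(36/23) = 0 (numerator and denominator both coprime to 7), so x ∈ ℤ_7^×. Compute digits iteratively via a_i = x_i mod 7, x_{i+1} = (x_i − a_i)/7, with x_0 = x:
  x_0 = 36/23;  a_0 = 4;  x_1 = (x_0 − 4)/7 = -8/23
  x_1 = -8/23;  a_1 = 3;  x_2 = (x_1 − 3)/7 = -11/23
  x_2 = -11/23;  a_2 = 5;  x_3 = (x_2 − 5)/7 = -18/23
  x_3 = -18/23;  a_3 = 5;  x_4 = (x_3 − 5)/7 = -19/23
  x_4 = -19/23;  a_4 = 1;  x_5 = (x_4 − 1)/7 = -6/23
Digits: (4, 3, 5, 5, 1).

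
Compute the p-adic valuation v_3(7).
v_3(7) = 0

v_3(n) is the largest exponent k such that 3^k divides n. Factor out: 7 = 3^0 · 7. (Sign doesn't affect v_p.) So v_3(7) = 0.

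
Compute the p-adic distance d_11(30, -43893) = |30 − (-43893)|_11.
d_11(30, -43893) = 1/14641

Step 1 — x − y = 30 − (-43893) = 43923. Step 2 — v_11(43923) = 4 (factor: 43923 = (11^4 · 3); the sign does not affect v_p). Step 3 — |x − y|_11 = 11^{-4} = 1/14641.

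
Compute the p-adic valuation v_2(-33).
v_2(-33) = 0

v_2(n) is the largest exponent k such that 2^k divides n. Factor out: -33 = -2^0 · 33. (Sign doesn't affect v_p.) So v_2(-33) = 0.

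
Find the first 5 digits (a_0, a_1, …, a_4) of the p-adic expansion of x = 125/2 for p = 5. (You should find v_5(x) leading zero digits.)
(a_0, …, a_4) = (0, 0, 0, 3, 2)

v_5(125/2) = 3, so a_0 = ... = a_2 = 0. Factor out: x = 5^3 · u with u = 1/2 a unit in ℤ_5. Expand u iteratively via a_{v+i} = u_i mod 5, u_{i+1} = (u_i − a_{v+i})/5:
  u_0 = 1/2;  a_3 = 3;  u_1 = (u_0 − 3)/5 = -1/2
  u_1 = -1/2;  a_4 = 2;  u_2 = (u_1 − 2)/5 = -1/2
Digits: (0, 0, 0, 3, 2).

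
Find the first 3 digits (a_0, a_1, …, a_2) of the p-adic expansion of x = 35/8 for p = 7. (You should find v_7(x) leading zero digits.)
(a_0, …, a_2) = (0, 5, 2)

v_7(35/8) = 1, so a_0 = ... = a_0 = 0. Factor out: x = 7^1 · u with u = 5/8 a unit in ℤ_7. Expand u iteratively via a_{v+i} = u_i mod 7, u_{i+1} = (u_i − a_{v+i})/7:
  u_0 = 5/8;  a_1 = 5;  u_1 = (u_0 − 5)/7 = -5/8
  u_1 = -5/8;  a_2 = 2;  u_2 = (u_1 − 2)/7 = -3/8
Digits: (0, 5, 2).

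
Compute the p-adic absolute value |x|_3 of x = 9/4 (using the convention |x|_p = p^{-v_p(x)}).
|9/4|_3 = 1/9

Step 1 — compute v_3(x) by factoring powers of 3 out of the numerator and denominator: v_3(9/4) = 2. Step 2 — apply |x|_p = p^{-v_p(x)} = 3^{-2} = 1/9.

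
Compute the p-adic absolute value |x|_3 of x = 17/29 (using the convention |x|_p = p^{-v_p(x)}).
|17/29|_3 = 1

Step 1 — compute v_3(x) by factoring powers of 3 out of the numerator and denominator: v_3(17/29) = 0. Step 2 — apply |x|_p = p^{-v_p(x)} = 3^{0} = 1.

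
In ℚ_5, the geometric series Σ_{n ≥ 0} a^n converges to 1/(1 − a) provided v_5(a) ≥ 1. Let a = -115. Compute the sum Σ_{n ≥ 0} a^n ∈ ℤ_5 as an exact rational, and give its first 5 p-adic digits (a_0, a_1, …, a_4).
Σ a^n = 1/(1 − a) = 1/116;  first 5 digits = (1, 2, 4, 2, 3)

v_5(a) = 1 ≥ 1, so the series converges in ℤ_5 to 1/(1 − a) = 1/(1 − (-115)) = 1/116. Expand this rational in ℤ_5: compute digits iteratively via d_i = x_i mod 5, x_{i+1} = (x_i − d_i)/5. The first 5 digits are (1, 2, 4, 2, 3).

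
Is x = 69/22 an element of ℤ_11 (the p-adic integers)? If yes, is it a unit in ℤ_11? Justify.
x ∉ ℤ_11 (v_11(x) = -1 < 0)

ℤ_11 = {x ∈ ℚ_11 : v_11(x) ≥ 0} and ℤ_11^× = {x ∈ ℤ_11 : v_11(x) = 0}. Here v_11(69/22) = v_11(num) − v_11(den) = -1; compare against these criteria.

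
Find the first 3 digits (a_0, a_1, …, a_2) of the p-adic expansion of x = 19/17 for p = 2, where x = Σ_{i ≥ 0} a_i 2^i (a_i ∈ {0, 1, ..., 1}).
(a_0, …, a_2) = (1, 1, 0)

v_2(19/17) = 0 (numerator and denominator both coprime to 2), so x ∈ ℤ_2^×. Compute digits iteratively via a_i = x_i mod 2, x_{i+1} = (x_i − a_i)/2, with x_0 = x:
  x_0 = 19/17;  a_0 = 1;  x_1 = (x_0 − 1)/2 = 1/17
  x_1 = 1/17;  a_1 = 1;  x_2 = (x_1 − 1)/2 = -8/17
  x_2 = -8/17;  a_2 = 0;  x_3 = (x_2 − 0)/2 = -4/17
Digits: (1, 1, 0).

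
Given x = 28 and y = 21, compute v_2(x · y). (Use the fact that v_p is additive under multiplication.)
v_2(588) = 2

v_p(x) = 2 (factor: 28 = 2^2 · 7); v_p(y) = 0 (factor: 21 = 2^0 · 21). Additivity: v_p(xy) = v_p(x) + v_p(y) = 2 + 0 = 2. (Direct check: xy = 588 = 2^2 · (147).)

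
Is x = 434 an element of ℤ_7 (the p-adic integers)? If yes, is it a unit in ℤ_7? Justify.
x ∈ ℤ_7 but not a unit; v_7(x) = 1 > 0

ℤ_7 = {x ∈ ℚ_7 : v_7(x) ≥ 0} and ℤ_7^× = {x ∈ ℤ_7 : v_7(x) = 0}. Here v_7(434) = v_7(num) − v_7(den) = 1; compare against these criteria.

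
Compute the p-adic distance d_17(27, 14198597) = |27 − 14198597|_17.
d_17(27, 14198597) = 1/1419857

Step 1 — x − y = 27 − 14198597 = -14198570. Step 2 — v_17(-14198570) = 5 (factor: -14198570 = −(17^5 · 10); the sign does not affect v_p). Step 3 — |x − y|_17 = 17^{-5} = 1/1419857.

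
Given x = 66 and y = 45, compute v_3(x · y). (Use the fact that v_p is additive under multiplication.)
v_3(2970) = 3

v_p(x) = 1 (factor: 66 = 3^1 · 22); v_p(y) = 2 (factor: 45 = 3^2 · 5). Additivity: v_p(xy) = v_p(x) + v_p(y) = 1 + 2 = 3. (Direct check: xy = 2970 = 3^3 · (110).)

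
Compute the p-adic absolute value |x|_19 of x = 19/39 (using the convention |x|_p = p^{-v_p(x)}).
|19/39|_19 = 1/19

Step 1 — compute v_19(x) by factoring powers of 19 out of the numerator and denominator: v_19(19/39) = 1. Step 2 — apply |x|_p = p^{-v_p(x)} = 19^{-1} = 1/19.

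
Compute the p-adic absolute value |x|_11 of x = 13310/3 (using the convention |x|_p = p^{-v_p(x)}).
|13310/3|_11 = 1/1331

Step 1 — compute v_11(x) by factoring powers of 11 out of the numerator and denominator: v_11(13310/3) = 3. Step 2 — apply |x|_p = p^{-v_p(x)} = 11^{-3} = 1/1331.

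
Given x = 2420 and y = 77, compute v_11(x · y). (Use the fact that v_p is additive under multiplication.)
v_11(186340) = 3

v_p(x) = 2 (factor: 2420 = 11^2 · 20); v_p(y) = 1 (factor: 77 = 11^1 · 7). Additivity: v_p(xy) = v_p(x) + v_p(y) = 2 + 1 = 3. (Direct check: xy = 186340 = 11^3 · (140).)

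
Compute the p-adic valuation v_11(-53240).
v_11(-53240) = 3

v_11(n) is the largest exponent k such that 11^k divides n. Factor out: -53240 = -11^3 · 40. (Sign doesn't affect v_p.) So v_11(-53240) = 3.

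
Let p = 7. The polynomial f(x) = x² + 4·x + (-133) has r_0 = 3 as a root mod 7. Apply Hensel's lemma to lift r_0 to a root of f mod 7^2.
r_1 = 24 (mod 49)

Hensel: r_{i+1} = r_i − f(r_i)·(f′(r_i))^{-1} mod 7^{i+2}, f′(x) = 2x + 4. Iterate:
  r_0 = 3 (mod 7)
  r_1 = 24 (mod 49)
Final: r = 24 satisfies f(r) ≡ 0 mod 7^2.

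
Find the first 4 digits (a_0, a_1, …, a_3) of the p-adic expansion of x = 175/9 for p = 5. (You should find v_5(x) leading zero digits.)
(a_0, …, a_3) = (0, 0, 3, 4)

v_5(175/9) = 2, so a_0 = ... = a_1 = 0. Factor out: x = 5^2 · u with u = 7/9 a unit in ℤ_5. Expand u iteratively via a_{v+i} = u_i mod 5, u_{i+1} = (u_i − a_{v+i})/5:
  u_0 = 7/9;  a_2 = 3;  u_1 = (u_0 − 3)/5 = -4/9
  u_1 = -4/9;  a_3 = 4;  u_2 = (u_1 − 4)/5 = -8/9
Digits: (0, 0, 3, 4).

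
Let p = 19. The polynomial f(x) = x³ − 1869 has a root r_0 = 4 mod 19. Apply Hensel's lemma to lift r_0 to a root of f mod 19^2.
r_1 = 4 (mod 361)

Hensel: r_{i+1} = r_i − f(r_i)/f′(r_i) mod 19^{i+2}, where f′(x) = 3x². Iterate:
  r_0 = 4 (mod 19)
  r_1 = 4 (mod 361)
Final: r = 4 with f(r) ≡ 0 mod 19^2.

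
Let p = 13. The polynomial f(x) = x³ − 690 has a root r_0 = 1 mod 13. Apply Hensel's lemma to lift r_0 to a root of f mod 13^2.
r_1 = 118 (mod 169)

Hensel: r_{i+1} = r_i − f(r_i)/f′(r_i) mod 13^{i+2}, where f′(x) = 3x². Iterate:
  r_0 = 1 (mod 13)
  r_1 = 118 (mod 169)
Final: r = 118 with f(r) ≡ 0 mod 13^2.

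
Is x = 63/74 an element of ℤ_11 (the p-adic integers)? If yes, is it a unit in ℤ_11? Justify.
x ∈ ℤ_11^× (unit); v_11(x) = 0

ℤ_11 = {x ∈ ℚ_11 : v_11(x) ≥ 0} and ℤ_11^× = {x ∈ ℤ_11 : v_11(x) = 0}. Here v_11(63/74) = v_11(num) − v_11(den) = 0; compare against these criteria.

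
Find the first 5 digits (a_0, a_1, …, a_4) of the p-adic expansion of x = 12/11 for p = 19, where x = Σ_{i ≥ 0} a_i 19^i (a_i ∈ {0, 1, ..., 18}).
(a_0, …, a_4) = (8, 10, 15, 13, 1)

v_19(12/11) = 0 (numerator and denominator both coprime to 19), so x ∈ ℤ_19^×. Compute digits iteratively via a_i = x_i mod 19, x_{i+1} = (x_i − a_i)/19, with x_0 = x:
  x_0 = 12/11;  a_0 = 8;  x_1 = (x_0 − 8)/19 = -4/11
  x_1 = -4/11;  a_1 = 10;  x_2 = (x_1 − 10)/19 = -6/11
  x_2 = -6/11;  a_2 = 15;  x_3 = (x_2 − 15)/19 = -9/11
  x_3 = -9/11;  a_3 = 13;  x_4 = (x_3 − 13)/19 = -8/11
  x_4 = -8/11;  a_4 = 1;  x_5 = (x_4 − 1)/19 = -1/11
Digits: (8, 10, 15, 13, 1).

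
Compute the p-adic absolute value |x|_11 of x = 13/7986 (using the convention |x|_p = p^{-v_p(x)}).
|13/7986|_11 = 1331

Step 1 — compute v_11(x) by factoring powers of 11 out of the numerator and denominator: v_11(13/7986) = -3. Step 2 — apply |x|_p = p^{-v_p(x)} = 11^{3} = 1331.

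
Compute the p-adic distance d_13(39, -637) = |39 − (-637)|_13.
d_13(39, -637) = 1/169

Step 1 — x − y = 39 − (-637) = 676. Step 2 — v_13(676) = 2 (factor: 676 = (13^2 · 4); the sign does not affect v_p). Step 3 — |x − y|_13 = 13^{-2} = 1/169.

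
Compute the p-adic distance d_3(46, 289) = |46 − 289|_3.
d_3(46, 289) = 1/243

Step 1 — x − y = 46 − 289 = -243. Step 2 — v_3(-243) = 5 (factor: -243 = −(3^5 · 1); the sign does not affect v_p). Step 3 — |x − y|_3 = 3^{-5} = 1/243.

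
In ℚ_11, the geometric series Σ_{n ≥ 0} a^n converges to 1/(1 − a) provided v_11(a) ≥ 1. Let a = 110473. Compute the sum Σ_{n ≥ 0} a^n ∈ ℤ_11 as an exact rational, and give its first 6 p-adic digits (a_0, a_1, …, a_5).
Σ a^n = 1/(1 − a) = -1/110472;  first 6 digits = (1, 0, 0, 6, 7, 0)

v_11(a) = 3 ≥ 1, so the series converges in ℤ_11 to 1/(1 − a) = 1/(1 − 110473) = -1/110472. Expand this rational in ℤ_11: compute digits iteratively via d_i = x_i mod 11, x_{i+1} = (x_i − d_i)/11. The first 6 digits are (1, 0, 0, 6, 7, 0).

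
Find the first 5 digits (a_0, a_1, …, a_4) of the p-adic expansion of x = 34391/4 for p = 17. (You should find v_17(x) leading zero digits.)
(a_0, …, a_4) = (0, 0, 0, 6, 4)

v_17(34391/4) = 3, so a_0 = ... = a_2 = 0. Factor out: x = 17^3 · u with u = 7/4 a unit in ℤ_17. Expand u iteratively via a_{v+i} = u_i mod 17, u_{i+1} = (u_i − a_{v+i})/17:
  u_0 = 7/4;  a_3 = 6;  u_1 = (u_0 − 6)/17 = -1/4
  u_1 = -1/4;  a_4 = 4;  u_2 = (u_1 − 4)/17 = -1/4
Digits: (0, 0, 0, 6, 4).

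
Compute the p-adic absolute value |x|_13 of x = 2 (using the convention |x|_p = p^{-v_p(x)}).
|2|_13 = 1

Step 1 — compute v_13(x) by factoring powers of 13 out of the numerator and denominator: v_13(2) = 0. Step 2 — apply |x|_p = p^{-v_p(x)} = 13^{0} = 1.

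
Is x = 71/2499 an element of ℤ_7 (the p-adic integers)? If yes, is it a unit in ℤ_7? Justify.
x ∉ ℤ_7 (v_7(x) = -2 < 0)

ℤ_7 = {x ∈ ℚ_7 : v_7(x) ≥ 0} and ℤ_7^× = {x ∈ ℤ_7 : v_7(x) = 0}. Here v_7(71/2499) = v_7(num) − v_7(den) = -2; compare against these criteria.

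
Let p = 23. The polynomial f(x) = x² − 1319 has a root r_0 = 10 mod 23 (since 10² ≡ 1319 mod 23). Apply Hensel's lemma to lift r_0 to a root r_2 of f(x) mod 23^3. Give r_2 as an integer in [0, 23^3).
r_2 = 11418 (mod 12167)

Hensel's recurrence: r_{i+1} = r_i − f(r_i)·(f′(r_i))^{-1} mod 23^{i+2}, with f′(x) = 2x. Iterate:
  r_0 = 10 (mod 23)
  r_1 = 309 (mod 529)
  r_2 = 11418 (mod 12167)
Final: r_2 = 11418, and one checks f(r_2) ≡ 0 mod 23^3.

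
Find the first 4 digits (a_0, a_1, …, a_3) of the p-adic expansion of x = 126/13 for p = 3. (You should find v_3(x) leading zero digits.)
(a_0, …, a_3) = (0, 0, 2, 2)

v_3(126/13) = 2, so a_0 = ... = a_1 = 0. Factor out: x = 3^2 · u with u = 14/13 a unit in ℤ_3. Expand u iteratively via a_{v+i} = u_i mod 3, u_{i+1} = (u_i − a_{v+i})/3:
  u_0 = 14/13;  a_2 = 2;  u_1 = (u_0 − 2)/3 = -4/13
  u_1 = -4/13;  a_3 = 2;  u_2 = (u_1 − 2)/3 = -10/13
Digits: (0, 0, 2, 2).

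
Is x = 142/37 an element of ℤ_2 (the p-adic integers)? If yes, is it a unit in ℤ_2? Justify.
x ∈ ℤ_2 but not a unit; v_2(x) = 1 > 0

ℤ_2 = {x ∈ ℚ_2 : v_2(x) ≥ 0} and ℤ_2^× = {x ∈ ℤ_2 : v_2(x) = 0}. Here v_2(142/37) = v_2(num) − v_2(den) = 1; compare against these criteria.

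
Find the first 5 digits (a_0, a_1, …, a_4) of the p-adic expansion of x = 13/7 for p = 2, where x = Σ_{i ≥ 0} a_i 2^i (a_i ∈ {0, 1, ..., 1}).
(a_0, …, a_4) = (1, 1, 0, 1, 0)

v_2(13/7) = 0 (numerator and denominator both coprime to 2), so x ∈ ℤ_2^×. Compute digits iteratively via a_i = x_i mod 2, x_{i+1} = (x_i − a_i)/2, with x_0 = x:
  x_0 = 13/7;  a_0 = 1;  x_1 = (x_0 − 1)/2 = 3/7
  x_1 = 3/7;  a_1 = 1;  x_2 = (x_1 − 1)/2 = -2/7
  x_2 = -2/7;  a_2 = 0;  x_3 = (x_2 − 0)/2 = -1/7
  x_3 = -1/7;  a_3 = 1;  x_4 = (x_3 − 1)/2 = -4/7
  x_4 = -4/7;  a_4 = 0;  x_5 = (x_4 − 0)/2 = -2/7
Digits: (1, 1, 0, 1, 0).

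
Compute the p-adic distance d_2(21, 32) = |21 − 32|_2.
d_2(21, 32) = 1

Step 1 — x − y = 21 − 32 = -11. Step 2 — v_2(-11) = 0 (factor: -11 = −(2^0 · 11); the sign does not affect v_p). Step 3 — |x − y|_2 = 2^{0} = 1.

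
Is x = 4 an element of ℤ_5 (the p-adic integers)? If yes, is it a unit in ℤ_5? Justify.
x ∈ ℤ_5^× (unit); v_5(x) = 0

ℤ_5 = {x ∈ ℚ_5 : v_5(x) ≥ 0} and ℤ_5^× = {x ∈ ℤ_5 : v_5(x) = 0}. Here v_5(4) = v_5(num) − v_5(den) = 0; compare against these criteria.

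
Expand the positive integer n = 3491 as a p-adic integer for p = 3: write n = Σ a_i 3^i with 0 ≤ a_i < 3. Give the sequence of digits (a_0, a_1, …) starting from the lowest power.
(a_0, a_1, …) = (2, 2, 0, 0, 1, 2, 1, 1)

Repeated division by 3 gives the digits low-to-high: 3491 = 2 + 2·3^1 + 1·3^4 + 2·3^5 + 1·3^6 + 1·3^7. Digit sequence: (2, 2, 0, 0, 1, 2, 1, 1).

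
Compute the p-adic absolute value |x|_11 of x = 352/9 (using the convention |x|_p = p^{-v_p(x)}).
|352/9|_11 = 1/11

Step 1 — compute v_11(x) by factoring powers of 11 out of the numerator and denominator: v_11(352/9) = 1. Step 2 — apply |x|_p = p^{-v_p(x)} = 11^{-1} = 1/11.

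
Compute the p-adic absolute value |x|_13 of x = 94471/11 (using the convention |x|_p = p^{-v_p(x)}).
|94471/11|_13 = 1/2197

Step 1 — compute v_13(x) by factoring powers of 13 out of the numerator and denominator: v_13(94471/11) = 3. Step 2 — apply |x|_p = p^{-v_p(x)} = 13^{-3} = 1/2197.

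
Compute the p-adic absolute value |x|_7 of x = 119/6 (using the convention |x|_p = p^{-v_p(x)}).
|119/6|_7 = 1/7

Step 1 — compute v_7(x) by factoring powers of 7 out of the numerator and denominator: v_7(119/6) = 1. Step 2 — apply |x|_p = p^{-v_p(x)} = 7^{-1} = 1/7.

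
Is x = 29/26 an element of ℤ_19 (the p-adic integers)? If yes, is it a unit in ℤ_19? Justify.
x ∈ ℤ_19^× (unit); v_19(x) = 0

ℤ_19 = {x ∈ ℚ_19 : v_19(x) ≥ 0} and ℤ_19^× = {x ∈ ℤ_19 : v_19(x) = 0}. Here v_19(29/26) = v_19(num) − v_19(den) = 0; compare against these criteria.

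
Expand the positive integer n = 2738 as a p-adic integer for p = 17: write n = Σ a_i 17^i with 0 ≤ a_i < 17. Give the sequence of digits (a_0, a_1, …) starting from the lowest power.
(a_0, a_1, …) = (1, 8, 9)

Repeated division by 17 gives the digits low-to-high: 2738 = 1 + 8·17^1 + 9·17^2. Digit sequence: (1, 8, 9).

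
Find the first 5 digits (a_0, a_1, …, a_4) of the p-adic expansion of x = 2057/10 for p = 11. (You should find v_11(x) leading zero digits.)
(a_0, …, a_4) = (0, 0, 5, 3, 3)

v_11(2057/10) = 2, so a_0 = ... = a_1 = 0. Factor out: x = 11^2 · u with u = 17/10 a unit in ℤ_11. Expand u iteratively via a_{v+i} = u_i mod 11, u_{i+1} = (u_i − a_{v+i})/11:
  u_0 = 17/10;  a_2 = 5;  u_1 = (u_0 − 5)/11 = -3/10
  u_1 = -3/10;  a_3 = 3;  u_2 = (u_1 − 3)/11 = -3/10
  u_2 = -3/10;  a_4 = 3;  u_3 = (u_2 − 3)/11 = -3/10
Digits: (0, 0, 5, 3, 3).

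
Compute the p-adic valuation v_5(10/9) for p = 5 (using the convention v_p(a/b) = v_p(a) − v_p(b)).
v_5(10/9) = 1

Factor powers of 5 from the numerator and denominator of the reduced fraction: 10 = 5^1 · 2 and 9 = 5^0 · 9. Apply v_p(a/b) = v_p(a) − v_p(b): v_5(10/9) = 1 − 0 = 1.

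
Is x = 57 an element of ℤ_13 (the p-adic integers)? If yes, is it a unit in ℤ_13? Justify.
x ∈ ℤ_13^× (unit); v_13(x) = 0

ℤ_13 = {x ∈ ℚ_13 : v_13(x) ≥ 0} and ℤ_13^× = {x ∈ ℤ_13 : v_13(x) = 0}. Here v_13(57) = v_13(num) − v_13(den) = 0; compare against these criteria.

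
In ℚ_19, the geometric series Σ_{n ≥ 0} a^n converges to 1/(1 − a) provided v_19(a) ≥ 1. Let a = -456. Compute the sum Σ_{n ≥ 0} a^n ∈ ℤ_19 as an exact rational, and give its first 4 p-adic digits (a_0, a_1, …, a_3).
Σ a^n = 1/(1 − a) = 1/457;  first 4 digits = (1, 14, 4, 0)

v_19(a) = 1 ≥ 1, so the series converges in ℤ_19 to 1/(1 − a) = 1/(1 − (-456)) = 1/457. Expand this rational in ℤ_19: compute digits iteratively via d_i = x_i mod 19, x_{i+1} = (x_i − d_i)/19. The first 4 digits are (1, 14, 4, 0).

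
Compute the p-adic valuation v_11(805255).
v_11(805255) = 5

v_11(n) is the largest exponent k such that 11^k divides n. Factor out: 805255 = 11^5 · 5. (Sign doesn't affect v_p.) So v_11(805255) = 5.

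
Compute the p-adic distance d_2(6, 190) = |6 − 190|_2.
d_2(6, 190) = 1/8

Step 1 — x − y = 6 − 190 = -184. Step 2 — v_2(-184) = 3 (factor: -184 = −(2^3 · 23); the sign does not affect v_p). Step 3 — |x − y|_2 = 2^{-3} = 1/8.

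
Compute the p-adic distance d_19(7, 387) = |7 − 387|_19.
d_19(7, 387) = 1/19

Step 1 — x − y = 7 − 387 = -380. Step 2 — v_19(-380) = 1 (factor: -380 = −(19^1 · 20); the sign does not affect v_p). Step 3 — |x − y|_19 = 19^{-1} = 1/19.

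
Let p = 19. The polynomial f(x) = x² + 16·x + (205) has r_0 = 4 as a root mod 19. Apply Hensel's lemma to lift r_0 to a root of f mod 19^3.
r_2 = 5001 (mod 6859)

Hensel: r_{i+1} = r_i − f(r_i)·(f′(r_i))^{-1} mod 19^{i+2}, f′(x) = 2x + 16. Iterate:
  r_0 = 4 (mod 19)
  r_1 = 308 (mod 361)
  r_2 = 5001 (mod 6859)
Final: r = 5001 satisfies f(r) ≡ 0 mod 19^3.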